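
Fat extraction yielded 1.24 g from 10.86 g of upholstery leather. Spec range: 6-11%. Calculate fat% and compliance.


Fat content = 11.4%
Compliant: No

Fat% = 1.24 / 10.86 x 100 = 11.4%
Spec range: 6-11%
Compliant: No


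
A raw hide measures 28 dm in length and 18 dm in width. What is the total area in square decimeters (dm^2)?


504 dm^2

Area = length x width
Area = 28 x 18 = 504 dm^2


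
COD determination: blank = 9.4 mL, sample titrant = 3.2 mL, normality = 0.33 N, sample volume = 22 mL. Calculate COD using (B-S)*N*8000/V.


COD = (9.4 - 3.2) x 0.33 x 8000 / 22
COD = 6.2 x 0.33 x 8000 / 22
COD = 744.0 mg/L


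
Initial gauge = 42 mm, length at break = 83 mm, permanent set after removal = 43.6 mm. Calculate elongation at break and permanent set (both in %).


Elongation at break = 97.6%
Permanent set = 3.8%

Elongation at break = (83 - 42) / 42 x 100 = 97.6%
Permanent set = (43.6 - 42) / 42 x 100 = 3.8%


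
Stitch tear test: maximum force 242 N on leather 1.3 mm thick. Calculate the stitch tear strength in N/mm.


186.2 N/mm

Stitch tear strength = force / thickness
STS = 242 / 1.3 = 186.2 N/mm


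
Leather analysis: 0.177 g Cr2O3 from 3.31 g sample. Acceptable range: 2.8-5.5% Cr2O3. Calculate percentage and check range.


Cr2O3 = 5.35%
Within range: Yes


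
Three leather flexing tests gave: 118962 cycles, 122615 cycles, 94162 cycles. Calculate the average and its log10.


Average = 111913 cycles
log10 = 5.05


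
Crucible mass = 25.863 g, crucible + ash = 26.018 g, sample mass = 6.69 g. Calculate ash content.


Ash mass = 26.018 - 25.863 = 0.155 g
Ash% = 0.155 / 6.69 x 100 = 2.32%


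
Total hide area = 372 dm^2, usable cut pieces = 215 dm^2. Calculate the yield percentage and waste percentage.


Yield = 57.8%
Waste = 42.2%


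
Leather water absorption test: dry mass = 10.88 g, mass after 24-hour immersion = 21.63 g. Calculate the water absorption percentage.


98.8%


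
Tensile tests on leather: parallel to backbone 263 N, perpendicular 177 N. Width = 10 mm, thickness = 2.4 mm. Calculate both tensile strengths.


Area = 10 x 2.4 = 24.0 mm^2
TS (parallel) = 263 / 24.0 = 10.96 N/mm^2
TS (perpendicular) = 177 / 24.0 = 7.38 N/mm^2


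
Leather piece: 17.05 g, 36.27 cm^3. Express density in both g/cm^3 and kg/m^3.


0.470 g/cm^3
470 kg/m^3

Density = 17.05 / 36.27 = 0.470 g/cm^3
Convert: 0.470 x 1000 = 470 kg/m^3


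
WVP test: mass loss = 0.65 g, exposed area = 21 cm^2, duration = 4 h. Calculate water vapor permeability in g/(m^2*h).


WVP = mass_loss / (area x time) x 10000
WVP = 0.65 / (21 x 4) x 10000
WVP = 0.65 / 84 x 10000 = 77.38 g/(m^2*h)


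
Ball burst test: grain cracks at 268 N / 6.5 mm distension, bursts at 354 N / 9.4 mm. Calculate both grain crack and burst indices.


Crack index = 41.2 N/mm
Burst index = 37.7 N/mm


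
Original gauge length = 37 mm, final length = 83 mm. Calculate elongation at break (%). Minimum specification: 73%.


Extension = 83 - 37 = 46 mm
Elongation = 46 / 37 x 100 = 124.3%
Minimum required: 73%
Meets specification: Yes


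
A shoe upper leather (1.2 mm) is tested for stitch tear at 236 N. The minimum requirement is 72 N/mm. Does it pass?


STS = 236 / 1.2 = 196.7 N/mm
Minimum required: 72 N/mm
Passes: Yes


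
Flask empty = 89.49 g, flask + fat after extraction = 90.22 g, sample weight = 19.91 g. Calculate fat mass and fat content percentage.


Fat mass = 0.73 g
Fat content = 3.7%


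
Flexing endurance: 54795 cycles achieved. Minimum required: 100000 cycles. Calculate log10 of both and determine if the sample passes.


Achieved: log10 = 4.74
Required: log10 = 5.00
Passes: No

log10(54795) = 4.74
log10(100000) = 5.00
Passes: No


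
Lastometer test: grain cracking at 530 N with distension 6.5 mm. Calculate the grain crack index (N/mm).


Grain crack index = force / distension
Index = 530 / 6.5 = 81.5 N/mm


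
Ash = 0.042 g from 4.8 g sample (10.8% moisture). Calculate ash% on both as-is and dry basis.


As-is ash = 0.88%
Dry-basis ash = 0.98%

As-is ash% = 0.042 / 4.8 x 100 = 0.88%
Dry mass = 4.8 x (100 - 10.8) / 100 = 4.2816 g
Dry-basis ash% = 0.042 / 4.2816 x 100 = 0.98%


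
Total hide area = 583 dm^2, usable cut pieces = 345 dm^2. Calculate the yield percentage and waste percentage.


Yield = 59.2%
Waste = 40.8%

Yield = 345 / 583 x 100 = 59.2%
Waste = 583 - 345 = 238 dm^2
Waste% = 100 - 59.2 = 40.8%


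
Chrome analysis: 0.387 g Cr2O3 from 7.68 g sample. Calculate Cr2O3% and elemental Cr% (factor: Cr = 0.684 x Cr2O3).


Cr2O3 = 5.04%
Cr = 3.45%


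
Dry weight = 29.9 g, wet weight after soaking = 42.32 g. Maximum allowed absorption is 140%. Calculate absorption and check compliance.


Absorption = 41.5%
Compliant: Yes


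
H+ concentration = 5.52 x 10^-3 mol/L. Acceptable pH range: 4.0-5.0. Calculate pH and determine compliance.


pH = 2.26
Compliant: No

pH = -log10(5.52 x 10^-3) = 2.26
Range: 4.0 to 5.0
Compliant: No


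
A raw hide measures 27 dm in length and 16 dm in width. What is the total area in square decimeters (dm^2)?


Area = length x width
Area = 27 x 16 = 432 dm^2


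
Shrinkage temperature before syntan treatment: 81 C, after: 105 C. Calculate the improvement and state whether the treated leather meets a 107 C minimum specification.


Improvement = 105 - 81 = 24 C
Spec check: 105 C >= 107 C? No


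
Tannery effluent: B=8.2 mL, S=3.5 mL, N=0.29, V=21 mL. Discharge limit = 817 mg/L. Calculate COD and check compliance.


COD = (8.2 - 3.5) x 0.29 x 8000 / 21 = 519.2 mg/L
Limit: 817 mg/L
Compliant: Yes


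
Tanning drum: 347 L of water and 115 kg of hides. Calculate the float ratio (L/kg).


3.0


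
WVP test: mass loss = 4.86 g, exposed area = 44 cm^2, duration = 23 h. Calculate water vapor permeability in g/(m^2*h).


48.02 g/(m^2*h)


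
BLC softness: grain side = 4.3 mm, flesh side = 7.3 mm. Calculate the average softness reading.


5.80 mm

Average = (4.3 + 7.3) / 2
Average = 5.80 mm


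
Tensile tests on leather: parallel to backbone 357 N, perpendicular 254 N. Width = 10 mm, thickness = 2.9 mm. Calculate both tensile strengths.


Parallel = 12.31 N/mm^2
Perpendicular = 8.76 N/mm^2

Area = 10 x 2.9 = 29.0 mm^2
TS (parallel) = 357 / 29.0 = 12.31 N/mm^2
TS (perpendicular) = 254 / 29.0 = 8.76 N/mm^2


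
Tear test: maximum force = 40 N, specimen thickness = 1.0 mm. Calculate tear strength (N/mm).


Tear strength = force / thickness
Tear = 40 / 1.0 = 40.0 N/mm


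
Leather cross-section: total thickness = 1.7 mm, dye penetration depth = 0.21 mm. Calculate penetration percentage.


12.4%

Penetration% = 0.21 / 1.7 x 100
Penetration = 12.4%


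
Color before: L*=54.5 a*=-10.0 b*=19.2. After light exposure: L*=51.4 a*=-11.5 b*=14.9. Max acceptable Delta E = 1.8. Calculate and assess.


Delta E = 5.51
Passes: No


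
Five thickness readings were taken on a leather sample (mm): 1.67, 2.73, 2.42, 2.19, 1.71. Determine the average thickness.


Sum = 1.67 + 2.73 + 2.42 + 2.19 + 1.71 = 10.72
Average = 10.72 / 5 = 2.14 mm


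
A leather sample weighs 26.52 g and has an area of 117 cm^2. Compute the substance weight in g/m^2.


Substance weight = mass / area x 10000
SW = 26.52 / 117 x 10000
SW = 2266.7 g/m^2


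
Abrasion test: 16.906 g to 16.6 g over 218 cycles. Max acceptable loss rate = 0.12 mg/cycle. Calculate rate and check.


Rate = 1.404 mg/cycle
Passes: No

Loss = 16.906 - 16.6 = 0.306 g
Rate = 0.306 g / 218 cycles x 1000 = 1.404 mg/cycle
Max = 0.12 mg/cycle
Passes: No


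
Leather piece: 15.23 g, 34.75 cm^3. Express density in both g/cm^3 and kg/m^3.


Density = 15.23 / 34.75 = 0.438 g/cm^3
Convert: 0.438 x 1000 = 438 kg/m^3


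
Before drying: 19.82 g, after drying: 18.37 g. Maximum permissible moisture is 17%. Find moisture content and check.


Moisture content = 7.3%
Acceptable: Yes

MC = (19.82 - 18.37) / 19.82 x 100 = 7.3%
Maximum: 17%
Acceptable: Yes


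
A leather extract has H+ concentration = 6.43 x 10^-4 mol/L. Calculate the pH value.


pH = -log10[H+]
pH = -log10(6.43 x 10^-4) = 3.19


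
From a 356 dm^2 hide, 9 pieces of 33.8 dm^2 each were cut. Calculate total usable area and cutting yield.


Usable area = 304.2 dm^2
Yield = 85.4%


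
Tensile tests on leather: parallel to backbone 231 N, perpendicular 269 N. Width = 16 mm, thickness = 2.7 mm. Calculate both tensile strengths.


Area = 16 x 2.7 = 43.2 mm^2
TS (parallel) = 231 / 43.2 = 5.35 N/mm^2
TS (perpendicular) = 269 / 43.2 = 6.23 N/mm^2


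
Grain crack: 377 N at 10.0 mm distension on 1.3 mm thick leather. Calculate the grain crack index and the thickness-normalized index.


Crack index = 377 / 10.0 = 37.7 N/mm
Normalized = 37.7 / 1.3 = 29.0 N/mm per mm


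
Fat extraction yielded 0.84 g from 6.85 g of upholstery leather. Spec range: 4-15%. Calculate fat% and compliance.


Fat% = 0.84 / 6.85 x 100 = 12.3%
Spec range: 4-15%
Compliant: Yes


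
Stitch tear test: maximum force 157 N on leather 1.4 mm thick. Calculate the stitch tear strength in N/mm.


112.1 N/mm


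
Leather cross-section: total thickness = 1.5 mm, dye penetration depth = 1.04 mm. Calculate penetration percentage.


69.3%


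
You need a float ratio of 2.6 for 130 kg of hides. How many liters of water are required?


338.0 L


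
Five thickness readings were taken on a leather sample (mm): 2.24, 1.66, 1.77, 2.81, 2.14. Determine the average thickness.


2.12 mm

Sum = 2.24 + 1.66 + 1.77 + 2.81 + 2.14 = 10.62
Average = 10.62 / 5 = 2.12 mm


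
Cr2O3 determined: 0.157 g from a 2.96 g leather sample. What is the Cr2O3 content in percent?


Cr2O3% = 0.157 / 2.96 x 100
Cr2O3% = 5.30%


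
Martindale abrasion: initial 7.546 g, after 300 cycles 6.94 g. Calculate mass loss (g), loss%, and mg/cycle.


Mass loss = 0.606 g
Loss = 8.03%
Rate = 2.020 mg/cycle

Loss = 7.546 - 6.94 = 0.606 g
Loss% = 0.606 / 7.546 x 100 = 8.03%
Rate = 0.606 / 300 x 1000 = 2.020 mg/cycle


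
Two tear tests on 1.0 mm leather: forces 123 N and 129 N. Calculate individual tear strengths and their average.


Tear 1 = 123 / 1.0 = 123.0 N/mm
Tear 2 = 129 / 1.0 = 129.0 N/mm
Average = (123.0 + 129.0) / 2 = 126.0 N/mm


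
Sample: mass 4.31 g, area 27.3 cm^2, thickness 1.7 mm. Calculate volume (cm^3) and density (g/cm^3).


Volume = 4.641 cm^3
Density = 0.929 g/cm^3

Thickness in cm = 1.7 / 10 = 0.17 cm
Volume = 27.3 x 0.17 = 4.641 cm^3
Density = 4.31 / 4.641 = 0.929 g/cm^3


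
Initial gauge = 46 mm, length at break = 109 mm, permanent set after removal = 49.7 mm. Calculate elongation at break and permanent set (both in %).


Elongation at break = (109 - 46) / 46 x 100 = 137.0%
Permanent set = (49.7 - 46) / 46 x 100 = 8.0%


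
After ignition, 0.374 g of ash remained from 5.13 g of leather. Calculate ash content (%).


Ash% = 0.374 / 5.13 x 100
Ash% = 7.29%


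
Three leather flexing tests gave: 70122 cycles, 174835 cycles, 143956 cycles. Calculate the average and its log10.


Average = (70122 + 174835 + 143956) / 3 = 129638 cycles
log10(129638) = 5.11


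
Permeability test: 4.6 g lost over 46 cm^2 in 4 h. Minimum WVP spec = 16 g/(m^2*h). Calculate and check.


WVP = 4.6 / (46 x 4) x 10000 = 250.00 g/(m^2*h)
Minimum: 16 g/(m^2*h)
Meets spec: Yes


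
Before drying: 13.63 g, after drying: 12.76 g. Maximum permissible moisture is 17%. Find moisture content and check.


Moisture content = 6.4%
Acceptable: Yes


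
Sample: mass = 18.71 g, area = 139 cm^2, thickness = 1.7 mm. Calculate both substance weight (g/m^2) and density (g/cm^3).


Substance weight = 1346.0 g/m^2
Density = 0.792 g/cm^3

SW = 18.71 / 139 x 10000 = 1346.0 g/m^2
Volume = 139 x 1.7 / 10 = 23.63 cm^3
Density = 18.71 / 23.63 = 0.792 g/cm^3


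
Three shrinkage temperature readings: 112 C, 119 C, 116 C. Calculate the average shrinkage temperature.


Average = (112 + 119 + 116) / 3
Average = 347 / 3 = 115.7 C


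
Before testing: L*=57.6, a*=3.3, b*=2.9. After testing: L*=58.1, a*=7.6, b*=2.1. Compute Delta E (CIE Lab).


Delta E = 4.40


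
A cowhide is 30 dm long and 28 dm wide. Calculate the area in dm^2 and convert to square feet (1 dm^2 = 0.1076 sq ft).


Area = 30 x 28 = 840 dm^2
Conversion: 840 x 0.1076 = 90.38 sq ft


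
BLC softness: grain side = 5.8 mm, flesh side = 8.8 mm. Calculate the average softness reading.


7.30 mm


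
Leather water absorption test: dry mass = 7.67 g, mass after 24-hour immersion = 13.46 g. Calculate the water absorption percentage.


Water absorbed = 13.46 - 7.67 = 5.79 g
WA% = 5.79 / 7.67 x 100 = 75.5%


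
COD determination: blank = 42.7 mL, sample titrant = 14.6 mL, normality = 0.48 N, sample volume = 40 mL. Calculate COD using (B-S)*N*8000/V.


COD = (42.7 - 14.6) x 0.48 x 8000 / 40
COD = 28.1 x 0.48 x 8000 / 40
COD = 2697.6 mg/L


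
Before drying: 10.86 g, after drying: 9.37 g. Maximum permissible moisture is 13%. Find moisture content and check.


MC = (10.86 - 9.37) / 10.86 x 100 = 13.7%
Maximum: 13%
Acceptable: No


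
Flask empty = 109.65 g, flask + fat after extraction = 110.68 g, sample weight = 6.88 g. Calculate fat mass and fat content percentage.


Fat mass = 1.03 g
Fat content = 15.0%

Fat mass = 110.68 - 109.65 = 1.03 g
Fat% = 1.03 / 6.88 x 100 = 15.0%


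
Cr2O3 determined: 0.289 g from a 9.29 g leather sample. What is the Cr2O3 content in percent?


3.11%


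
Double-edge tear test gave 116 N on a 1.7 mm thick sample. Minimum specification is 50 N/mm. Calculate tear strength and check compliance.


Tear strength = 116 / 1.7 = 68.2 N/mm
Required minimum = 50 N/mm
Compliant: Yes


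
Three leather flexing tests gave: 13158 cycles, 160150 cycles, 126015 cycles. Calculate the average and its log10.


Average = 99774 cycles
log10 = 5.00


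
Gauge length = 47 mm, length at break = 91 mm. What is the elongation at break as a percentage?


93.6%


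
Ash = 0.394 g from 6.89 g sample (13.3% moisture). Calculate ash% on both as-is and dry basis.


As-is ash% = 0.394 / 6.89 x 100 = 5.72%
Dry mass = 6.89 x (100 - 13.3) / 100 = 5.97363 g
Dry-basis ash% = 0.394 / 5.97363 x 100 = 6.60%


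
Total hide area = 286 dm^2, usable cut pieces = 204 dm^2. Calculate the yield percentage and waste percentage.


Yield = 71.3%
Waste = 28.7%

Yield = 204 / 286 x 100 = 71.3%
Waste = 286 - 204 = 82 dm^2
Waste% = 100 - 71.3 = 28.7%


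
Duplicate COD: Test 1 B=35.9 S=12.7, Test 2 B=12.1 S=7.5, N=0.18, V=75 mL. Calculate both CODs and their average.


COD1 = (35.9 - 12.7) x 0.18 x 8000 / 75 = 445.4 mg/L
COD2 = (12.1 - 7.5) x 0.18 x 8000 / 75 = 88.3 mg/L
Average = (445.4 + 88.3) / 2 = 266.9 mg/L


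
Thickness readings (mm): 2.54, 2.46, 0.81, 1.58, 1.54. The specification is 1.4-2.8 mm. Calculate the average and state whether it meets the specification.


Average = 1.79 mm
Within specification: Yes


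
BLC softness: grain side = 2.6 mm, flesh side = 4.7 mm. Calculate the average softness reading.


Average = (2.6 + 4.7) / 2
Average = 3.65 mm


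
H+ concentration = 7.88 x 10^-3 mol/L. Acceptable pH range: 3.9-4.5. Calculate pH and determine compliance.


pH = -log10(7.88 x 10^-3) = 2.10
Range: 3.9 to 4.5
Compliant: No


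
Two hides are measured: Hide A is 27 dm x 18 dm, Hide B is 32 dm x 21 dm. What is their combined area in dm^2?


Hide A area = 27 x 18 = 486 dm^2
Hide B area = 32 x 21 = 672 dm^2
Total = 486 + 672 = 1158 dm^2


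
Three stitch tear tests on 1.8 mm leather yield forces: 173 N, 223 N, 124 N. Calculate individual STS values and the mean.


STS1 = 96.1 N/mm
STS2 = 123.9 N/mm
STS3 = 68.9 N/mm
Mean = 96.3 N/mm


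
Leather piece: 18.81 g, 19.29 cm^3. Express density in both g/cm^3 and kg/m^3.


Density = 18.81 / 19.29 = 0.975 g/cm^3
Convert: 0.975 x 1000 = 975 kg/m^3


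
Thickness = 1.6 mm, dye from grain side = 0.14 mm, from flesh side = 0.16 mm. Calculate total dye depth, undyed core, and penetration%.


Total dyed = 0.14 + 0.16 = 0.30 mm
Undyed core = 1.6 - 0.30 = 1.30 mm
Penetration = 0.30 / 1.6 x 100 = 18.8%


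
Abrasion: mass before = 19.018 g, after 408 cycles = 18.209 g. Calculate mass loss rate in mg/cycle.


1.983 mg/cycle

Mass loss = 19.018 - 18.209 = 0.809 g
Rate = 0.809 / 408 x 1000 = 1.983 mg/cycle


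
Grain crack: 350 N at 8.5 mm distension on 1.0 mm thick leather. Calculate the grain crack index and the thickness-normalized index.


Crack index = 350 / 8.5 = 41.2 N/mm
Normalized = 41.2 / 1.0 = 41.2 N/mm per mm


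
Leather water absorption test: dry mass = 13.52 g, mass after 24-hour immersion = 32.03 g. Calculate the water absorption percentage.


136.9%

Water absorbed = 32.03 - 13.52 = 18.51 g
WA% = 18.51 / 13.52 x 100 = 136.9%


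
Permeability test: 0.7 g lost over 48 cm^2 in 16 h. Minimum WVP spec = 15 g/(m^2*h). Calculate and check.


WVP = 0.7 / (48 x 16) x 10000 = 9.11 g/(m^2*h)
Minimum: 15 g/(m^2*h)
Meets spec: No


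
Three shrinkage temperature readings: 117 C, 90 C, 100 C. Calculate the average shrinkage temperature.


Average = (117 + 90 + 100) / 3
Average = 307 / 3 = 102.3 C


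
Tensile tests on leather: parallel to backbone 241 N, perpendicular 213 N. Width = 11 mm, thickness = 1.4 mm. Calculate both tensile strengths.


Area = 11 x 1.4 = 15.4 mm^2
TS (parallel) = 241 / 15.4 = 15.65 N/mm^2
TS (perpendicular) = 213 / 15.4 = 13.83 N/mm^2


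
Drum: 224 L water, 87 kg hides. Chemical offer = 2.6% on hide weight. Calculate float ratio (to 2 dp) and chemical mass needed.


Float ratio = 224 / 87 = 2.57
Chemical = 87 x 2.6 / 100 = 2.262 kg


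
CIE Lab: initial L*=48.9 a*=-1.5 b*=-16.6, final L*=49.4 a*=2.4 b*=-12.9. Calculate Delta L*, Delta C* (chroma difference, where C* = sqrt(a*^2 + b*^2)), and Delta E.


Delta L* = 0.5
Delta C* = -3.55
Delta E = 5.40


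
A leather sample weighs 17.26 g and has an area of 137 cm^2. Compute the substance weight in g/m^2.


Substance weight = mass / area x 10000
SW = 17.26 / 137 x 10000
SW = 1259.9 g/m^2


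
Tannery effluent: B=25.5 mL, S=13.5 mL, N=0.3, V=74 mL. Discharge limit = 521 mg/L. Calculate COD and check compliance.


COD = 389.2 mg/L
Compliant: Yes


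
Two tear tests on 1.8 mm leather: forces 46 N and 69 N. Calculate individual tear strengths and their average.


Tear 1 = 25.6 N/mm
Tear 2 = 38.3 N/mm
Average = 32.0 N/mm

Tear 1 = 46 / 1.8 = 25.6 N/mm
Tear 2 = 69 / 1.8 = 38.3 N/mm
Average = (25.6 + 38.3) / 2 = 32.0 N/mm


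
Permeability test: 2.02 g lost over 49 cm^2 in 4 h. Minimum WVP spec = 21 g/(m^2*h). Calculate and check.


WVP = 2.02 / (49 x 4) x 10000 = 103.06 g/(m^2*h)
Minimum: 21 g/(m^2*h)
Meets spec: Yes


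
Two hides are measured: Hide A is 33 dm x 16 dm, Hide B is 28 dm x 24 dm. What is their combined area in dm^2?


1200 dm^2


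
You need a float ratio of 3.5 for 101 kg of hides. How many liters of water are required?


Water = hide weight x target ratio
Water = 101 x 3.5 = 353.5 L


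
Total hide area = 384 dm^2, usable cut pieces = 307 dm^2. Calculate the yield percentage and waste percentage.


Yield = 79.9%
Waste = 20.1%


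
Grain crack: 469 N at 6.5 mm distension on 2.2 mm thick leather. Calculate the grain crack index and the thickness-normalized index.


Crack index = 469 / 6.5 = 72.2 N/mm
Normalized = 72.2 / 2.2 = 32.8 N/mm per mm


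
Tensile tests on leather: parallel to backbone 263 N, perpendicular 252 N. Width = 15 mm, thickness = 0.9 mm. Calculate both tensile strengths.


Area = 15 x 0.9 = 13.5 mm^2
TS (parallel) = 263 / 13.5 = 19.48 N/mm^2
TS (perpendicular) = 252 / 13.5 = 18.67 N/mm^2


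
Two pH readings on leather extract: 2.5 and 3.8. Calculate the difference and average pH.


Difference = 1.3
Average pH = 3.15

Difference = |2.5 - 3.8| = 1.3
Average = (2.5 + 3.8) / 2 = 3.15


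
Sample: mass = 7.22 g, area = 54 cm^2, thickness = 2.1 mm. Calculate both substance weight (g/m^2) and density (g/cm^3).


SW = 7.22 / 54 x 10000 = 1337.0 g/m^2
Volume = 54 x 2.1 / 10 = 11.34 cm^3
Density = 7.22 / 11.34 = 0.637 g/cm^3


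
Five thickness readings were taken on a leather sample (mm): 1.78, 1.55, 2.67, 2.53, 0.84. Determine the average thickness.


Sum = 1.78 + 1.55 + 2.67 + 2.53 + 0.84 = 9.37
Average = 9.37 / 5 = 1.87 mm


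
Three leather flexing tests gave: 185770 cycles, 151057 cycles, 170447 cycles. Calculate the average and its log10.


Average = (185770 + 151057 + 170447) / 3 = 169091 cycles
log10(169091) = 5.23


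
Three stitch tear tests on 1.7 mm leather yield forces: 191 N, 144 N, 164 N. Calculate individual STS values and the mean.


STS1 = 112.4 N/mm
STS2 = 84.7 N/mm
STS3 = 96.5 N/mm
Mean = 97.9 N/mm


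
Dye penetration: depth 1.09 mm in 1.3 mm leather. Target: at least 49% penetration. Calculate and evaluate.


Penetration = 1.09 / 1.3 x 100 = 83.8%
Target: 49%
Meets target: Yes


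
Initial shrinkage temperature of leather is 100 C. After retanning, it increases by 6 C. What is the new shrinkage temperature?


106 C

New Ts = 100 + 6 = 106 C


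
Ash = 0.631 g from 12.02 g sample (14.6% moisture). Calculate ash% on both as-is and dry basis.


As-is ash = 5.25%
Dry-basis ash = 6.15%

As-is ash% = 0.631 / 12.02 x 100 = 5.25%
Dry mass = 12.02 x (100 - 14.6) / 100 = 10.26508 g
Dry-basis ash% = 0.631 / 10.26508 x 100 = 6.15%


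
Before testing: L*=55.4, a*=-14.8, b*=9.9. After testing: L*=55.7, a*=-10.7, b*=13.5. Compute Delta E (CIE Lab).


dL = 55.7 - 55.4 = 0.3
da = -10.7 - (-14.8) = 4.1
db = 13.5 - 9.9 = 3.6
dE = sqrt((0.3)^2 + (4.1)^2 + (3.6)^2) = 5.46


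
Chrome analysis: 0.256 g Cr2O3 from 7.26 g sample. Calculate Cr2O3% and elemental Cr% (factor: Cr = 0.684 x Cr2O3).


Cr2O3 = 3.53%
Cr = 2.41%

Cr2O3% = 0.256 / 7.26 x 100 = 3.53%
Cr% = 3.53 x 0.684 = 2.41%


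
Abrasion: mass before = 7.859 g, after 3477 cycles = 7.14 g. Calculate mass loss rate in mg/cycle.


Mass loss = 7.859 - 7.14 = 0.719 g
Rate = 0.719 / 3477 x 1000 = 0.207 mg/cycle


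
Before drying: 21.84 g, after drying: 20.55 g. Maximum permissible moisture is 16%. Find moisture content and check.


Moisture content = 5.9%
Acceptable: Yes


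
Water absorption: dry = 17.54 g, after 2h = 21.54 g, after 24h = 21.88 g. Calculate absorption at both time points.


2h absorption = 22.8%
24h absorption = 24.7%

WA (2h) = (21.54 - 17.54) / 17.54 x 100 = 22.8%
WA (24h) = (21.88 - 17.54) / 17.54 x 100 = 24.7%


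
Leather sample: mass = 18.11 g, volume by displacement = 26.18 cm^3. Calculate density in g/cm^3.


0.692 g/cm^3


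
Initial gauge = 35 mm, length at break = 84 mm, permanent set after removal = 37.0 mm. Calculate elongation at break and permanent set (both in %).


Elongation at break = (84 - 35) / 35 x 100 = 140.0%
Permanent set = (37.0 - 35) / 35 x 100 = 5.7%


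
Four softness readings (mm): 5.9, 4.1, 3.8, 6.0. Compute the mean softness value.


Sum = 5.9 + 4.1 + 3.8 + 6.0
Mean = 19.8 / 4 = 4.95 mm


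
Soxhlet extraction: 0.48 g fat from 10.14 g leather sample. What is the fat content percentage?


4.7%


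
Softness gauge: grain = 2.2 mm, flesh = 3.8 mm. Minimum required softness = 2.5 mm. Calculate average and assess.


Average softness = 3.00 mm
Meets requirement: Yes

Average = (2.2 + 3.8) / 2 = 3.00 mm
Minimum = 2.5 mm
Meets requirement: Yes


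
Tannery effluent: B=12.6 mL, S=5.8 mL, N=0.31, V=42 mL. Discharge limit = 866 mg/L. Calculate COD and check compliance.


COD = 401.5 mg/L
Compliant: Yes

COD = (12.6 - 5.8) x 0.31 x 8000 / 42 = 401.5 mg/L
Limit: 866 mg/L
Compliant: Yes


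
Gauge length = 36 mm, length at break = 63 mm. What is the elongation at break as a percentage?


75.0%


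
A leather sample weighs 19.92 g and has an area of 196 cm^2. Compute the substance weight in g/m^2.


1016.3 g/m^2


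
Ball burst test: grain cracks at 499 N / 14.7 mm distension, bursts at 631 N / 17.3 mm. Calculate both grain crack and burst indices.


Crack index = 33.9 N/mm
Burst index = 36.5 N/mm

Crack index = 499 / 14.7 = 33.9 N/mm
Burst index = 631 / 17.3 = 36.5 N/mm


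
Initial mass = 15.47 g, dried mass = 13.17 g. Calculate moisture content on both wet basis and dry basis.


Moisture lost = 15.47 - 13.17 = 2.30 g
Wet basis MC = 2.30 / 15.47 x 100 = 14.9%
Dry basis MC = 2.30 / 13.17 x 100 = 17.5%


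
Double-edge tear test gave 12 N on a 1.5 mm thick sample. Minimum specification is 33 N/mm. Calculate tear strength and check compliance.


Tear strength = 12 / 1.5 = 8.0 N/mm
Required minimum = 33 N/mm
Compliant: No


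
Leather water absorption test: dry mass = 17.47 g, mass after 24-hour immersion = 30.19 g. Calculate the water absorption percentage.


Water absorbed = 30.19 - 17.47 = 12.72 g
WA% = 12.72 / 17.47 x 100 = 72.8%


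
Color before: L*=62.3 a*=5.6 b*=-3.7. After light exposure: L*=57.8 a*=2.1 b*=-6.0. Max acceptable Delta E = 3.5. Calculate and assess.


Delta E = 6.15
Passes: No


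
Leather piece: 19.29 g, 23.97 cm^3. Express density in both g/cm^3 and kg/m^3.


0.805 g/cm^3
805 kg/m^3

Density = 19.29 / 23.97 = 0.805 g/cm^3
Convert: 0.805 x 1000 = 805 kg/m^3


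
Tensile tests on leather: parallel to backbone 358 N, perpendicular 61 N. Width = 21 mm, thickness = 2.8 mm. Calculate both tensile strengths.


Area = 21 x 2.8 = 58.8 mm^2
TS (parallel) = 358 / 58.8 = 6.09 N/mm^2
TS (perpendicular) = 61 / 58.8 = 1.04 N/mm^2


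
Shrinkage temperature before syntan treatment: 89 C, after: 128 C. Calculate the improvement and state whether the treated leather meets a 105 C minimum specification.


Improvement = 39 C
Meets 105 C spec: Yes

Improvement = 128 - 89 = 39 C
Spec check: 128 C >= 105 C? Yes


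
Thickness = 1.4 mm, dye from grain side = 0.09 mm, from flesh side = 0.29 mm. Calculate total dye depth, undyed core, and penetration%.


Total dyed = 0.09 + 0.29 = 0.38 mm
Undyed core = 1.4 - 0.38 = 1.02 mm
Penetration = 0.38 / 1.4 x 100 = 27.1%


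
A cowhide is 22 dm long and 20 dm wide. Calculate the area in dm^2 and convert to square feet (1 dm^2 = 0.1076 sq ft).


Area = 22 x 20 = 440 dm^2
Conversion: 440 x 0.1076 = 47.34 sq ft


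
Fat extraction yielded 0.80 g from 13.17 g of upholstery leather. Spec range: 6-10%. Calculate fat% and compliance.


Fat content = 6.1%
Compliant: Yes


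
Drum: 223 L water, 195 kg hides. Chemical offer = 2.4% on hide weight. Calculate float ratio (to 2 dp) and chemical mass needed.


Float ratio = 1.14
Chemical needed = 4.68 kg


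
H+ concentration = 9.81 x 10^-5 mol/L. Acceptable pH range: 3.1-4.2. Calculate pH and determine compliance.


pH = -log10(9.81 x 10^-5) = 4.01
Range: 3.1 to 4.2
Compliant: Yes


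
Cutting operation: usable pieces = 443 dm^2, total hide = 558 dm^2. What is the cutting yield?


79.4%

Yield = usable / total x 100
Yield = 443 / 558 x 100 = 79.4%


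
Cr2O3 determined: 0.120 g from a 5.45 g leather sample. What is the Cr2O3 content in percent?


2.20%


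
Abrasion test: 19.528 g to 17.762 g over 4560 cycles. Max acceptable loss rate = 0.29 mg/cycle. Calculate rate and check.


Rate = 0.387 mg/cycle
Passes: No


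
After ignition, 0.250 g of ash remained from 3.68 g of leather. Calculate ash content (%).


Ash% = 0.250 / 3.68 x 100
Ash% = 6.79%


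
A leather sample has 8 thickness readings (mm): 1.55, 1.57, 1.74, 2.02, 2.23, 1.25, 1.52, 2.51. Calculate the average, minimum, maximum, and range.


Sum = 14.39
Average = 14.39 / 8 = 1.80 mm
Minimum = 1.25 mm
Maximum = 2.51 mm
Range = 2.51 - 1.25 = 1.26 mm


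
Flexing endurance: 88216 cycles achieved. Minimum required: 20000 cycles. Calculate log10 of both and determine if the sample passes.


log10(88216) = 4.95
log10(20000) = 4.30
Passes: Yes


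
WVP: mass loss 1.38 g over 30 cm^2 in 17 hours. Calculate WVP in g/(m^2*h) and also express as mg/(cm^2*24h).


WVP = 27.06 g/(m^2*h)
Daily rate = 64.94 mg/(cm^2*24h)

WVP = 1.38 / (30 x 17) x 10000 = 27.06 g/(m^2*h)
Mass loss in mg = 1.38 x 1000 = 1380 mg
Per cm^2 per 24h in mg: 1380 x 24 / (30 x 17) = 33120 / 510 = 64.94 mg/(cm^2*24h)


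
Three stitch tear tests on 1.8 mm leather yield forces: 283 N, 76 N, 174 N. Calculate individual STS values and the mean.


STS1 = 283 / 1.8 = 157.2 N/mm
STS2 = 76 / 1.8 = 42.2 N/mm
STS3 = 174 / 1.8 = 96.7 N/mm
Mean = (157.2 + 42.2 + 96.7) / 3 = 98.7 N/mm


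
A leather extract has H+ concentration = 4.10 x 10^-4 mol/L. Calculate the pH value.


pH = 3.39

pH = -log10[H+]
pH = -log10(4.10 x 10^-4) = 3.39


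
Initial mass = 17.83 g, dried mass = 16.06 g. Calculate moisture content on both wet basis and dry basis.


Wet basis = 9.9%
Dry basis = 11.0%

Moisture lost = 17.83 - 16.06 = 1.77 g
Wet basis MC = 1.77 / 17.83 x 100 = 9.9%
Dry basis MC = 1.77 / 16.06 x 100 = 11.0%


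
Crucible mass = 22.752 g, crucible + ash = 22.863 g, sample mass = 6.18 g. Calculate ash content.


Ash mass = 22.863 - 22.752 = 0.111 g
Ash% = 0.111 / 6.18 x 100 = 1.80%


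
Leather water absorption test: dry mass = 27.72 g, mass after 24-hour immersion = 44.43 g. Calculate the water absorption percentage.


60.3%


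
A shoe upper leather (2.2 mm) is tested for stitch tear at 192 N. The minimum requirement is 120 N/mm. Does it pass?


STS = 87.3 N/mm
Passes: No

STS = 192 / 2.2 = 87.3 N/mm
Minimum required: 120 N/mm
Passes: No


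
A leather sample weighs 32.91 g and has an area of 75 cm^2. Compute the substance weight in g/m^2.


4388.0 g/m^2


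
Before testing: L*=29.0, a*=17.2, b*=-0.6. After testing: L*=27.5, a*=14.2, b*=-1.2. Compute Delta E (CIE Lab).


Delta E = 3.41

dL = 27.5 - 29.0 = -1.5
da = 14.2 - 17.2 = -3.0
db = -1.2 - (-0.6) = -0.6
dE = sqrt((-1.5)^2 + (-3.0)^2 + (-0.6)^2) = 3.41


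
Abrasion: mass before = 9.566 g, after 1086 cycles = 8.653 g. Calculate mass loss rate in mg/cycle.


0.841 mg/cycle


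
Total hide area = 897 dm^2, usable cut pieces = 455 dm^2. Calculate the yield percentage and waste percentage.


Yield = 455 / 897 x 100 = 50.7%
Waste = 897 - 455 = 442 dm^2
Waste% = 100 - 50.7 = 49.3%


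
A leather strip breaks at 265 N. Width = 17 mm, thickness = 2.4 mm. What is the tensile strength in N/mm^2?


Cross-sectional area = 17 x 2.4 = 40.8 mm^2
Tensile strength = 265 / 40.8 = 6.50 N/mm^2


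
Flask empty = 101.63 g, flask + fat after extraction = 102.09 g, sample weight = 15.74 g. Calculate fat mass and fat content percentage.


Fat mass = 102.09 - 101.63 = 0.46 g
Fat% = 0.46 / 15.74 x 100 = 2.9%


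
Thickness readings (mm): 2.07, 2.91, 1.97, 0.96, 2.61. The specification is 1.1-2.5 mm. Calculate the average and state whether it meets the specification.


Average = 2.10 mm
Within specification: Yes

Sum = 10.52
Average = 10.52 / 5 = 2.10 mm
Specification range: 1.1 to 2.5 mm
Within spec: Yes


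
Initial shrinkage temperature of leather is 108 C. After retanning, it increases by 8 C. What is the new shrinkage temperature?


116 C

New Ts = 108 + 8 = 116 C


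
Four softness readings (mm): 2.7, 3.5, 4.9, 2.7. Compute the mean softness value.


Sum = 2.7 + 3.5 + 4.9 + 2.7
Mean = 13.8 / 4 = 3.45 mm


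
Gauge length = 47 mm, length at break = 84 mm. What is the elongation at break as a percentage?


Extension = 84 - 47 = 37 mm
Elongation = 37 / 47 x 100 = 78.7%


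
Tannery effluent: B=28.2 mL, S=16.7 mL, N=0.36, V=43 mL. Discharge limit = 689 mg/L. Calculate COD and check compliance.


COD = (28.2 - 16.7) x 0.36 x 8000 / 43 = 770.2 mg/L
Limit: 689 mg/L
Compliant: No


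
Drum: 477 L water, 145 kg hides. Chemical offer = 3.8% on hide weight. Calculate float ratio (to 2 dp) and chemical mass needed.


Float ratio = 3.29
Chemical needed = 5.51 kg

Float ratio = 477 / 145 = 3.29
Chemical = 145 x 3.8 / 100 = 5.51 kg


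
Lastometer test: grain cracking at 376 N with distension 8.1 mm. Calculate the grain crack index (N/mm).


46.4 N/mm

Grain crack index = force / distension
Index = 376 / 8.1 = 46.4 N/mm


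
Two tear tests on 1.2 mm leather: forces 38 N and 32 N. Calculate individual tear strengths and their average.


Tear 1 = 31.7 N/mm
Tear 2 = 26.7 N/mm
Average = 29.2 N/mm

Tear 1 = 38 / 1.2 = 31.7 N/mm
Tear 2 = 32 / 1.2 = 26.7 N/mm
Average = (31.7 + 26.7) / 2 = 29.2 N/mm


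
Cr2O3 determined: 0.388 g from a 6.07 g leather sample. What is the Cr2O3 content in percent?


6.39%

Cr2O3% = 0.388 / 6.07 x 100
Cr2O3% = 6.39%


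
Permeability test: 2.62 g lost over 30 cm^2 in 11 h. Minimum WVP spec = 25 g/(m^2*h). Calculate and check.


WVP = 79.39 g/(m^2*h)
Meets specification: Yes


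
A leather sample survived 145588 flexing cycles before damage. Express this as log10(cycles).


log10(145588) = 5.16


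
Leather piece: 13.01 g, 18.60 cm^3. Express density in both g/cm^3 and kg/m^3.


0.699 g/cm^3
699 kg/m^3


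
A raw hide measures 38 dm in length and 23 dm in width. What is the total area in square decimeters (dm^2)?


Area = length x width
Area = 38 x 23 = 874 dm^2


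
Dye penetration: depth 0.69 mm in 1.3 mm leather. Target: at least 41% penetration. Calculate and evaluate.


Penetration = 0.69 / 1.3 x 100 = 53.1%
Target: 41%
Meets target: Yes


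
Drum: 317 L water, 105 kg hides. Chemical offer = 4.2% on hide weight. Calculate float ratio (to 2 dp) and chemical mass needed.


Float ratio = 317 / 105 = 3.02
Chemical = 105 x 4.2 / 100 = 4.41 kg


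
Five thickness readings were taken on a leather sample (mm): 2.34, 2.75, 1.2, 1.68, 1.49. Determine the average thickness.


1.89 mm


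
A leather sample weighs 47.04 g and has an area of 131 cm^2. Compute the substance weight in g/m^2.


3590.8 g/m^2

Substance weight = mass / area x 10000
SW = 47.04 / 131 x 10000
SW = 3590.8 g/m^2


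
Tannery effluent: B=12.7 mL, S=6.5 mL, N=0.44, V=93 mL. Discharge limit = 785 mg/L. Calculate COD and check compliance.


COD = (12.7 - 6.5) x 0.44 x 8000 / 93 = 234.7 mg/L
Limit: 785 mg/L
Compliant: Yes


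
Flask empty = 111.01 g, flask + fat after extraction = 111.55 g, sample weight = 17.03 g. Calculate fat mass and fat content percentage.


Fat mass = 111.55 - 111.01 = 0.54 g
Fat% = 0.54 / 17.03 x 100 = 3.2%


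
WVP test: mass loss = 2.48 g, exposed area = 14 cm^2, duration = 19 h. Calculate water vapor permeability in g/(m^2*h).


WVP = mass_loss / (area x time) x 10000
WVP = 2.48 / (14 x 19) x 10000
WVP = 2.48 / 266 x 10000 = 93.23 g/(m^2*h)


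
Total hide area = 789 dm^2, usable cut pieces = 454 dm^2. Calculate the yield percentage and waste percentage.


Yield = 454 / 789 x 100 = 57.5%
Waste = 789 - 454 = 335 dm^2
Waste% = 100 - 57.5 = 42.5%


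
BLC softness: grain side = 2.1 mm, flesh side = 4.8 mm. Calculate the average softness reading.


Average = (2.1 + 4.8) / 2
Average = 3.45 mm


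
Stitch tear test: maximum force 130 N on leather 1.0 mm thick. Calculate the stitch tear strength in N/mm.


Stitch tear strength = force / thickness
STS = 130 / 1.0 = 130.0 N/mm


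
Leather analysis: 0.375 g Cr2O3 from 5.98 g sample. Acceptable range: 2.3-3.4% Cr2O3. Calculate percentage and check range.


Cr2O3% = 0.375 / 5.98 x 100 = 6.27%
Acceptable range: 2.3 to 3.4%
Within range: No


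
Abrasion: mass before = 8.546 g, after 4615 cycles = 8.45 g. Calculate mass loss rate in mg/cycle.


Mass loss = 8.546 - 8.45 = 0.096 g
Rate = 0.096 / 4615 x 1000 = 0.021 mg/cycle


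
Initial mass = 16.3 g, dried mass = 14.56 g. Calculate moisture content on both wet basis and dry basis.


Moisture lost = 16.3 - 14.56 = 1.74 g
Wet basis MC = 1.74 / 16.3 x 100 = 10.7%
Dry basis MC = 1.74 / 14.56 x 100 = 12.0%


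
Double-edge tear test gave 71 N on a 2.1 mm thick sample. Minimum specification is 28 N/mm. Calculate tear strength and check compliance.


Tear strength = 71 / 2.1 = 33.8 N/mm
Required minimum = 28 N/mm
Compliant: Yes


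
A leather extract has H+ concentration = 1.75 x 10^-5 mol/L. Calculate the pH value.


pH = -log10[H+]
pH = -log10(1.75 x 10^-5) = 4.76


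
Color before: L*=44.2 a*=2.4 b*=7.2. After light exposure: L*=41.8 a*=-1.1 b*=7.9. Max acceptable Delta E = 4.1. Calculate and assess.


dL = -2.4, da = -3.5, db = 0.7
dE = sqrt((-2.4)^2 + (-3.5)^2 + (0.7)^2) = 4.30
Max = 4.1
Passes: No


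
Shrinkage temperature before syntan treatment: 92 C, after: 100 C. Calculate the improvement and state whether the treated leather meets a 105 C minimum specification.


Improvement = 8 C
Meets 105 C spec: No

Improvement = 100 - 92 = 8 C
Spec check: 100 C >= 105 C? No


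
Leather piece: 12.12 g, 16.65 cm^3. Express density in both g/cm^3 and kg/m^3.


Density = 12.12 / 16.65 = 0.728 g/cm^3
Convert: 0.728 x 1000 = 728 kg/m^3


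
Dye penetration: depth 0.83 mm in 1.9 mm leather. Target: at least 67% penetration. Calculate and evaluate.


Penetration = 0.83 / 1.9 x 100 = 43.7%
Target: 67%
Meets target: No


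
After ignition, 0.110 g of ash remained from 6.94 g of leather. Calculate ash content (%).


Ash% = 0.110 / 6.94 x 100
Ash% = 1.59%


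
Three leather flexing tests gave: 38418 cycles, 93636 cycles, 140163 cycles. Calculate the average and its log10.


Average = 90739 cycles
log10 = 4.96

Average = (38418 + 93636 + 140163) / 3 = 90739 cycles
log10(90739) = 4.96


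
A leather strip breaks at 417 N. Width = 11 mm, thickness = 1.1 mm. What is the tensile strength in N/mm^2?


Cross-sectional area = 11 x 1.1 = 12.1 mm^2
Tensile strength = 417 / 12.1 = 34.46 N/mm^2


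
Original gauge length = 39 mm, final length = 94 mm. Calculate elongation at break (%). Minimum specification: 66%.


Elongation = 141.0%
Meets spec: Yes

Extension = 94 - 39 = 55 mm
Elongation = 55 / 39 x 100 = 141.0%
Minimum required: 66%
Meets specification: Yes


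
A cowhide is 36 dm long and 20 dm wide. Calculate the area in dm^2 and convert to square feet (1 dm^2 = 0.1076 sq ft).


720 dm^2
77.47 sq ft


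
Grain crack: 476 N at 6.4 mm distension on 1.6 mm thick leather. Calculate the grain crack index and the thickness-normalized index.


Crack index = 476 / 6.4 = 74.4 N/mm
Normalized = 74.4 / 1.6 = 46.5 N/mm per mm


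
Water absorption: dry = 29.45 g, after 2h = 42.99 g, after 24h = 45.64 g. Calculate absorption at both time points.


2h absorption = 46.0%
24h absorption = 55.0%


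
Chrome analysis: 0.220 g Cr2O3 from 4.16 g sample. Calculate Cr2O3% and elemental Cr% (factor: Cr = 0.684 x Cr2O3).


Cr2O3 = 5.29%
Cr = 3.62%

Cr2O3% = 0.220 / 4.16 x 100 = 5.29%
Cr% = 5.29 x 0.684 = 3.62%


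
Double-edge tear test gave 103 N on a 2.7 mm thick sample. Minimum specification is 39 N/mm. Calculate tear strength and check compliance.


Tear strength = 103 / 2.7 = 38.1 N/mm
Required minimum = 39 N/mm
Compliant: No


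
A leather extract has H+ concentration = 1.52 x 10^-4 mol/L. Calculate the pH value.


pH = 3.82

pH = -log10[H+]
pH = -log10(1.52 x 10^-4) = 3.82


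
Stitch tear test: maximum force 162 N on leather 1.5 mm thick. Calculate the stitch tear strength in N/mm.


108.0 N/mm

Stitch tear strength = force / thickness
STS = 162 / 1.5 = 108.0 N/mm


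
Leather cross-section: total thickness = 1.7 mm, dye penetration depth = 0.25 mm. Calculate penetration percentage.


14.7%


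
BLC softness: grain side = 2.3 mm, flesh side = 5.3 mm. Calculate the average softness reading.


3.80 mm

Average = (2.3 + 5.3) / 2
Average = 3.80 mm


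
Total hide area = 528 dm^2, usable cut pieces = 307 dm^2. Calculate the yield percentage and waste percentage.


Yield = 307 / 528 x 100 = 58.1%
Waste = 528 - 307 = 221 dm^2
Waste% = 100 - 58.1 = 41.9%
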